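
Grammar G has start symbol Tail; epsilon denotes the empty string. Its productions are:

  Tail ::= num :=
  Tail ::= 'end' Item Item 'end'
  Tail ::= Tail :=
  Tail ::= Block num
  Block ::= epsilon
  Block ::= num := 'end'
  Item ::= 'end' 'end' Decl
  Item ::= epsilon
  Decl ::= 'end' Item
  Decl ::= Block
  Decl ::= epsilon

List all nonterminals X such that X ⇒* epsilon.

{ Block, Decl, Item }

Directly nullable (have an epsilon-production): Block, Item, Decl.
No other nonterminal has a production whose RHS symbols are all nullable.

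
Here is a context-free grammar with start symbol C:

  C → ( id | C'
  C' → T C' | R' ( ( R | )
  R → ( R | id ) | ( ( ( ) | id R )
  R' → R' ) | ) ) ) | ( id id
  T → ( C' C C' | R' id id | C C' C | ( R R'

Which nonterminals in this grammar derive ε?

{ } (none)

No nonterminal has an empty production or an RHS whose symbols are all nullable.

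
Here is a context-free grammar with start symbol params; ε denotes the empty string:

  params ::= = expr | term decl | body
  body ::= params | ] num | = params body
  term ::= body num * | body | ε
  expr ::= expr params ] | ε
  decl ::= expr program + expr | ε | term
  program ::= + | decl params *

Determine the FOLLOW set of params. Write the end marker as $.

{ $, *, +, =, ], num }

params is the start symbol, so $ ∈ FOLLOW(params).
In body ::= params: params is at the end, add FOLLOW(body) = { $, *, +, =, ], num }.
In body ::= = params body: add FIRST(body)\{ε} = { *, +, =, ], num }.
  Since body is nullable, also add FOLLOW(body) = { $, *, +, =, ], num }.
In expr ::= expr params ]: add FIRST(]) = { ] }.
In program ::= decl params *: add FIRST(*) = { * }.
Union: FOLLOW(params) = { $, *, +, =, ], num }.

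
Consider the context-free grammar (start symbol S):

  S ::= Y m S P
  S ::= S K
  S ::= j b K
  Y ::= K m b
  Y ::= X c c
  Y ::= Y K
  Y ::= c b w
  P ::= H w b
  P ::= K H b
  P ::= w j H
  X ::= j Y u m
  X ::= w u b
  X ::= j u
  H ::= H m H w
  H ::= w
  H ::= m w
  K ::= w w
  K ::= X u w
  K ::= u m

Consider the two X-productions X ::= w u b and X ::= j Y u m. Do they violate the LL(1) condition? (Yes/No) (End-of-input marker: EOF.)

FIRST(w u b) = { w } and FIRST(j Y u m) = { j }.
The FIRST sets are disjoint and neither alternative is nullable — no conflict.

No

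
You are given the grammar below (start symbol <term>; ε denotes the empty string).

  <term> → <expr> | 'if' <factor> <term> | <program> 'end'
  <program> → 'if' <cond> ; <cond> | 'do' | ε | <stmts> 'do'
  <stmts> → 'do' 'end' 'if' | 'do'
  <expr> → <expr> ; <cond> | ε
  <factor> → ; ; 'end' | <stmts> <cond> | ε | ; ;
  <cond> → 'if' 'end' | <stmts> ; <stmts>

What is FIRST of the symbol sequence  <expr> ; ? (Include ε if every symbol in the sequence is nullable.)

{ ; }

Add FIRST(<expr>)\{ε} = { ; }; <expr> is nullable, continue.
; is a terminal; add {;} and stop.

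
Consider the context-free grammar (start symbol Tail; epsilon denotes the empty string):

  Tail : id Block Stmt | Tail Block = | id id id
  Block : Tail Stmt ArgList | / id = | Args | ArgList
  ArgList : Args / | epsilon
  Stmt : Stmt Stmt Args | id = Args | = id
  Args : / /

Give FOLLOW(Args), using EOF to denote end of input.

{ EOF, /, =, id }

In Block : Args: Args is at the end, add FOLLOW(Block) = { =, id }.
In ArgList : Args /: add FIRST(/) = { / }.
In Stmt : Stmt Stmt Args: Args is at the end, add FOLLOW(Stmt) = { EOF, /, =, id }.
In Stmt : id = Args: Args is at the end, add FOLLOW(Stmt) = { EOF, /, =, id }.
Union: FOLLOW(Args) = { EOF, /, =, id }.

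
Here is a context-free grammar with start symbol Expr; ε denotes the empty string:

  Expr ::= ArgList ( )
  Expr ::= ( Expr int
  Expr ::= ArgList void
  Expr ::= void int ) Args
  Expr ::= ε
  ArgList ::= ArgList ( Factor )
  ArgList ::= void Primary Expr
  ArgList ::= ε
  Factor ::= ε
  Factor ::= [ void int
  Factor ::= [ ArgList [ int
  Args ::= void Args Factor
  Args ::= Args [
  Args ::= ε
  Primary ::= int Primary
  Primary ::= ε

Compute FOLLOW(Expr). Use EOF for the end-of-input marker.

Expr is the start symbol, so EOF ∈ FOLLOW(Expr).
In Expr ::= ( Expr int: add FIRST(int) = { int }.
In ArgList ::= void Primary Expr: Expr is at the end, add FOLLOW(ArgList) = { (, [, void }.
Union: FOLLOW(Expr) = { EOF, (, [, int, void }.

{ EOF, (, [, int, void }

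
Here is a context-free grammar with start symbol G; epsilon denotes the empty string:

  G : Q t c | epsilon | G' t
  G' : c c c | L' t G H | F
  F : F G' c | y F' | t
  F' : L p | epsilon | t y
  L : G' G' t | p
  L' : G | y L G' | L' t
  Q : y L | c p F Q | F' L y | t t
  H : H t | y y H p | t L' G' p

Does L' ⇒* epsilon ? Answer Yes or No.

L' : G and each of G is nullable, so L' ⇒* epsilon.

Yes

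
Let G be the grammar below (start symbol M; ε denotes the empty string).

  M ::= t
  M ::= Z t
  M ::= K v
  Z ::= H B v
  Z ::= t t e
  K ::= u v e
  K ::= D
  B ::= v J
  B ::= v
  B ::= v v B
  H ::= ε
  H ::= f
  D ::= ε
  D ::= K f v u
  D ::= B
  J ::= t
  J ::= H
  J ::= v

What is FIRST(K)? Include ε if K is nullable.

{ f, u, v, ε }

K ::= u v e contributes {u}.
From K ::= D: add FIRST(D) = { f, u, v, ε } (including ε since D is nullable).
Union: FIRST(K) = { f, u, v, ε }.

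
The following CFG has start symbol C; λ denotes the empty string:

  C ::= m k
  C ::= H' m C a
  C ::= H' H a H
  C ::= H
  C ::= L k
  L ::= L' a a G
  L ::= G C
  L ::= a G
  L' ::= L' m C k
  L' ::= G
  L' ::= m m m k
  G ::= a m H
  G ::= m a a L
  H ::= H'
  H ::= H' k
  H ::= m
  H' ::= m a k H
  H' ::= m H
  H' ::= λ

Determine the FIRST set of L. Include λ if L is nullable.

From L ::= L' a a G: add FIRST(L') = { a, m }.
From L ::= G C: add FIRST(G) = { a, m }.
L ::= a G contributes {a}.
Union: FIRST(L) = { a, m }.

{ a, m }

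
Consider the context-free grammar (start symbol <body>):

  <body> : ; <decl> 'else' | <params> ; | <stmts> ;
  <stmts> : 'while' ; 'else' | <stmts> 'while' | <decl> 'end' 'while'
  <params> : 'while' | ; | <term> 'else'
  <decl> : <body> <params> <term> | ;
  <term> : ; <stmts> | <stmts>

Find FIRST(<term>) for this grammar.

<term> : ; <stmts> contributes {;}.
From <term> : <stmts>: add FIRST(<stmts>) = { 'while', ; }.
Union: FIRST(<term>) = { 'while', ; }.

{ 'while', ; }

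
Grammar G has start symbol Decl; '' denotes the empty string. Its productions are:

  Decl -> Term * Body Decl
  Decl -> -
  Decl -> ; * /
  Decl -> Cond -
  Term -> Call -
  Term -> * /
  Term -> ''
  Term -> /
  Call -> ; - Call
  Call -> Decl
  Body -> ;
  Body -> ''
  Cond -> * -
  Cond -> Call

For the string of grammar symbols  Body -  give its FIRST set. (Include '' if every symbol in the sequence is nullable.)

Add FIRST(Body)\{''} = { ; }; Body is nullable, continue.
- is a terminal; add {-} and stop.

{ -, ; }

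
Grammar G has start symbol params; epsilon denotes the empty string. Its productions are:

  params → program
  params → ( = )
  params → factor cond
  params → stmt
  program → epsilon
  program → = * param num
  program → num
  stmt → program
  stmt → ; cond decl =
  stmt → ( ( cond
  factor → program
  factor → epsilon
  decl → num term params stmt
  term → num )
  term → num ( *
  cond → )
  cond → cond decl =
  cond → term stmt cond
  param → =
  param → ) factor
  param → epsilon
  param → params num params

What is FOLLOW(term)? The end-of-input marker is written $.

{ (, ), ;, =, num }

In decl → num term params stmt: add FIRST(params stmt)\{epsilon} = { (, ), ;, =, num }.
  Since params stmt is nullable, also add FOLLOW(decl) = { = }.
In cond → term stmt cond: add FIRST(stmt cond) = { (, ), ;, =, num }.
Union: FOLLOW(term) = { (, ), ;, =, num }.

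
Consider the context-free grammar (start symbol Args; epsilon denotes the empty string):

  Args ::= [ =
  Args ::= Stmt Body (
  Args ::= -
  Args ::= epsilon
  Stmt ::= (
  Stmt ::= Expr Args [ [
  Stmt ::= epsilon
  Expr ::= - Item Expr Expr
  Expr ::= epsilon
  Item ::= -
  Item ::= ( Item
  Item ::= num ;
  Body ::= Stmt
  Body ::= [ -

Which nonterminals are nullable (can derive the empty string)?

{ Args, Body, Expr, Stmt }

Directly nullable (have an epsilon-production): Args, Stmt, Expr.
Body ::= Stmt with every symbol nullable, so Body is nullable.
No other nonterminal has a production whose RHS symbols are all nullable.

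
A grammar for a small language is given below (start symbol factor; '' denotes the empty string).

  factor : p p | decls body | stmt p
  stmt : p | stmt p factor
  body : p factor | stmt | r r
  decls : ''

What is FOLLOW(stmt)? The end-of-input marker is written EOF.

In factor : stmt p: add FIRST(p) = { p }.
In stmt : stmt p factor: add FIRST(p factor) = { p }.
In body : stmt: stmt is at the end, add FOLLOW(body) = { EOF, p }.
Union: FOLLOW(stmt) = { EOF, p }.

{ EOF, p }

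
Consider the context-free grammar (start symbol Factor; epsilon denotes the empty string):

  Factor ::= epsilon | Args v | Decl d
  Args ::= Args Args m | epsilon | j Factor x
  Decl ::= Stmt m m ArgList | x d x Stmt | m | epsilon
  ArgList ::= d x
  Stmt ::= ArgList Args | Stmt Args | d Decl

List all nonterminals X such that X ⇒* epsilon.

Directly nullable (have an epsilon-production): Factor, Args, Decl.
No other nonterminal has a production whose RHS symbols are all nullable.

{ Args, Decl, Factor }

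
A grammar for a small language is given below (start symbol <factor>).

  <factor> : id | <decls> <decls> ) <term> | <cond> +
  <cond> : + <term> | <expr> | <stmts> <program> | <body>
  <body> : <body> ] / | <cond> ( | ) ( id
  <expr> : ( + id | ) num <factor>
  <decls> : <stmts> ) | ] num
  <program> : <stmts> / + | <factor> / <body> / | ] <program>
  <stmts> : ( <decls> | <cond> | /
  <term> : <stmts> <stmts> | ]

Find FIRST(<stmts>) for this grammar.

{ (, ), +, / }

<stmts> : ( <decls> contributes {(}.
From <stmts> : <cond>: add FIRST(<cond>) = { (, ), +, / }.
<stmts> : / contributes {/}.
Union: FIRST(<stmts>) = { (, ), +, / }.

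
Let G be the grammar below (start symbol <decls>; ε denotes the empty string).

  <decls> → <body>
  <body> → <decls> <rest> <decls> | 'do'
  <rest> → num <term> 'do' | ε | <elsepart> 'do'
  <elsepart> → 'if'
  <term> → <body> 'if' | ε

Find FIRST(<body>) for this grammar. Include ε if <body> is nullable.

From <body> → <decls> <rest> <decls>: add FIRST(<decls>) = { 'do' }.
<body> → 'do' contributes {'do'}.
Union: FIRST(<body>) = { 'do' }.

{ 'do' }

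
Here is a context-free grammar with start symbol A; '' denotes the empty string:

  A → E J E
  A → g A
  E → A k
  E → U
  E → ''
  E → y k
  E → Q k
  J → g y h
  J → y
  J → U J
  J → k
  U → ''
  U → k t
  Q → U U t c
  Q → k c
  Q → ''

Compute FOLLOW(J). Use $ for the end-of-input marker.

{ $, g, k, t, y }

In A → E J E: add FIRST(E)\{''} = { g, k, t, y }.
  Since E is nullable, also add FOLLOW(A) = { $, k }.
In J → U J: J is at the end, add FOLLOW(J) = { $, g, k, t, y }.
Union: FOLLOW(J) = { $, g, k, t, y }.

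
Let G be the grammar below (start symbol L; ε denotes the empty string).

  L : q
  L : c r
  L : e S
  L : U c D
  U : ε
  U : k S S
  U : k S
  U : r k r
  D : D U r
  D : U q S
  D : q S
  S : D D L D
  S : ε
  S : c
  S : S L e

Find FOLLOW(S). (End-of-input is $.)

{ $, c, e, k, q, r }

In L : e S: S is at the end, add FOLLOW(L) = { $, e, k, q, r }.
In U : k S S: add FIRST(S)\{ε} = { c, e, k, q, r }.
  Since S is nullable, also add FOLLOW(U) = { c, q, r }.
In U : k S S: S is at the end, add FOLLOW(U) = { c, q, r }.
In U : k S: S is at the end, add FOLLOW(U) = { c, q, r }.
In D : U q S: S is at the end, add FOLLOW(D) = { $, c, e, k, q, r }.
In D : q S: S is at the end, add FOLLOW(D) = { $, c, e, k, q, r }.
In S : S L e: add FIRST(L e) = { c, e, k, q, r }.
Union: FOLLOW(S) = { $, c, e, k, q, r }.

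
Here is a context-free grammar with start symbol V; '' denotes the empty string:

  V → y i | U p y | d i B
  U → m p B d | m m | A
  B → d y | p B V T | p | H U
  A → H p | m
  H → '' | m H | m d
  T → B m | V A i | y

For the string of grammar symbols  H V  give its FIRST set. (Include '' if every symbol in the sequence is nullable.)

Add FIRST(H)\{''} = { m }; H is nullable, continue.
Add FIRST(V) = { d, m, p, y }; V is not nullable, stop.

{ d, m, p, y }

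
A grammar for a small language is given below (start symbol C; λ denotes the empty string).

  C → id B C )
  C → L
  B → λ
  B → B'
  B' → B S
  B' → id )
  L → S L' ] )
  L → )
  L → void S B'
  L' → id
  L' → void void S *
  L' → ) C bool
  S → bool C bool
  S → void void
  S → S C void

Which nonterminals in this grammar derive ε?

{ B }

Directly nullable (have an λ-production): B.
No other nonterminal has a production whose RHS symbols are all nullable.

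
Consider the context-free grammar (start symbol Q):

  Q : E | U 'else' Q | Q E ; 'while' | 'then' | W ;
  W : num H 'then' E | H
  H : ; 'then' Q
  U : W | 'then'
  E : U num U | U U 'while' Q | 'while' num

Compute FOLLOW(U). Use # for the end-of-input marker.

{ #, 'else', 'then', 'while', ;, num }

In Q : U 'else' Q: add FIRST('else' Q) = { 'else' }.
In E : U num U: add FIRST(num U) = { num }.
In E : U num U: U is at the end, add FOLLOW(E) = { #, 'else', 'then', 'while', ;, num }.
In E : U U 'while' Q: add FIRST(U 'while' Q) = { 'then', ;, num }.
In E : U U 'while' Q: add FIRST('while' Q) = { 'while' }.
Union: FOLLOW(U) = { #, 'else', 'then', 'while', ;, num }.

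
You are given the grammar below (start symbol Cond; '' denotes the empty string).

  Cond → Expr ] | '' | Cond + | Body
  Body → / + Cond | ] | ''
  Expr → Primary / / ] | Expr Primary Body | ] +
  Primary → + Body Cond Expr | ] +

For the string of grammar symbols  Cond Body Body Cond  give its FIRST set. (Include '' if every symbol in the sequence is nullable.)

{ +, /, ], '' }

Add FIRST(Cond)\{''} = { +, /, ] }; Cond is nullable, continue.
Add FIRST(Body)\{''} = { /, ] }; Body is nullable, continue.
Add FIRST(Body)\{''} = { /, ] }; Body is nullable, continue.
Add FIRST(Cond)\{''} = { +, /, ] }; Cond is nullable, continue.
Every symbol is nullable, so include ''.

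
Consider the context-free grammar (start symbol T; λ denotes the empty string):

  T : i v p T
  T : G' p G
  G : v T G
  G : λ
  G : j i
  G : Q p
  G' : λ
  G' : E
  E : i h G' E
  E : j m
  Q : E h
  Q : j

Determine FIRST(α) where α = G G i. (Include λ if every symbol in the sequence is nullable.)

Add FIRST(G)\{λ} = { i, j, v }; G is nullable, continue.
Add FIRST(G)\{λ} = { i, j, v }; G is nullable, continue.
i is a terminal; add {i} and stop.

{ i, j, v }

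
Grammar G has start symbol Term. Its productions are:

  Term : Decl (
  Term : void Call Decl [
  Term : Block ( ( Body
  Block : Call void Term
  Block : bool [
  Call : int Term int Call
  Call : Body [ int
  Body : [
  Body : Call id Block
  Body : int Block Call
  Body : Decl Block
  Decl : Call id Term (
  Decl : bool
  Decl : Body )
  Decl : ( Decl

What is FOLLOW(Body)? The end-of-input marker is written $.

In Term : Block ( ( Body: Body is at the end, add FOLLOW(Term) = { $, (, ), [, bool, int }.
In Call : Body [ int: add FIRST([ int) = { [ }.
In Decl : Body ): add FIRST()) = { ) }.
Union: FOLLOW(Body) = { $, (, ), [, bool, int }.

{ $, (, ), [, bool, int }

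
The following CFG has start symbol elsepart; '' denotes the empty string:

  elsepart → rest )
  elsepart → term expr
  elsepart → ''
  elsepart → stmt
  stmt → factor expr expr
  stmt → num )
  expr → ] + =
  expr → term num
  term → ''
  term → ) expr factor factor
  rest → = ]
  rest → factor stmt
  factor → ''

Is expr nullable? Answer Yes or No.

No

Nullable nonterminals: elsepart, factor, term.
No production of expr has an RHS whose symbols are all nullable, so expr is not nullable.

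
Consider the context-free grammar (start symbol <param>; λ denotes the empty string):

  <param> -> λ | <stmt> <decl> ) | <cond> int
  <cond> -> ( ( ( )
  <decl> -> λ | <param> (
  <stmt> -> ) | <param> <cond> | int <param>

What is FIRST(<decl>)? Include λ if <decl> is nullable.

<decl> -> λ contributes λ.
From <decl> -> <param> (: <param> nullable, take FIRST(<param>) ∪ {(} = { (, ), int }.
Union: FIRST(<decl>) = { (, ), int, λ }.

{ (, ), int, λ }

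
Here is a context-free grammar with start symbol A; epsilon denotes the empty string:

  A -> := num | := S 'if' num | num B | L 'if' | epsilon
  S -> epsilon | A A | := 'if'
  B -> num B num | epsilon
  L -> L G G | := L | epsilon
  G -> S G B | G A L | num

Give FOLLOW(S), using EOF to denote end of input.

{ 'if', :=, num }

In A -> := S 'if' num: add FIRST('if' num) = { 'if' }.
In G -> S G B: add FIRST(G B) = { 'if', :=, num }.
Union: FOLLOW(S) = { 'if', :=, num }.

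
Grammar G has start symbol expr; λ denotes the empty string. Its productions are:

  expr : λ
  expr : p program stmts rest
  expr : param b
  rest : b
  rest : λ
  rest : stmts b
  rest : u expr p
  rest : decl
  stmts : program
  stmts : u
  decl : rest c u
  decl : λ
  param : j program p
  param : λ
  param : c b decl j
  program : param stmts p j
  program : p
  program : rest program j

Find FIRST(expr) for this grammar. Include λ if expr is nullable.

expr : λ contributes λ.
expr : p program stmts rest contributes {p}.
From expr : param b: param nullable, take FIRST(param) ∪ {b} = { b, c, j }.
Union: FIRST(expr) = { b, c, j, p, λ }.

{ b, c, j, p, λ }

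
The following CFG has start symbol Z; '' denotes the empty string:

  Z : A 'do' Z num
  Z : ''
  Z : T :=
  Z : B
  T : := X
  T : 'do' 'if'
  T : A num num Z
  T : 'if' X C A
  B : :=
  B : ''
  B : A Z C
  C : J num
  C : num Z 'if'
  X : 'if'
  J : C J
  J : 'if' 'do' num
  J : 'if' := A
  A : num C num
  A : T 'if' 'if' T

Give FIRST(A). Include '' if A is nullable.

A : num C num contributes {num}.
From A : T 'if' 'if' T: add FIRST(T) = { 'do', 'if', :=, num }.
Union: FIRST(A) = { 'do', 'if', :=, num }.

{ 'do', 'if', :=, num }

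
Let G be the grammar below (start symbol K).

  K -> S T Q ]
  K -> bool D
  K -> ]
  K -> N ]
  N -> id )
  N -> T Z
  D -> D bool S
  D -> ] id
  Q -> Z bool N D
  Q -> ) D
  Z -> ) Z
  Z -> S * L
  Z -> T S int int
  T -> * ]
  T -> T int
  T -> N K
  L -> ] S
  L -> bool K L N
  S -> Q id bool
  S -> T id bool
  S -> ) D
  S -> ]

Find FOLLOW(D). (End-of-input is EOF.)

{ EOF, ), *, ], bool, id, int }

In K -> bool D: D is at the end, add FOLLOW(K) = { EOF, ), *, ], bool, id, int }.
In D -> D bool S: add FIRST(bool S) = { bool }.
In Q -> Z bool N D: D is at the end, add FOLLOW(Q) = { ], id }.
In Q -> ) D: D is at the end, add FOLLOW(Q) = { ], id }.
In S -> ) D: D is at the end, add FOLLOW(S) = { EOF, ), *, ], bool, id, int }.
Union: FOLLOW(D) = { EOF, ), *, ], bool, id, int }.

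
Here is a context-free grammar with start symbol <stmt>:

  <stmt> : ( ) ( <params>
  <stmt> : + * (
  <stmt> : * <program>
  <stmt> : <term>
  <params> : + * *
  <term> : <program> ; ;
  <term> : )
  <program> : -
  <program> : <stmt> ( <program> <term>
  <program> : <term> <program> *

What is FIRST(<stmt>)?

{ (, ), *, +, - }

<stmt> : ( ) ( <params> contributes {(}.
<stmt> : + * ( contributes {+}.
<stmt> : * <program> contributes {*}.
From <stmt> : <term>: add FIRST(<term>) = { (, ), *, +, - }.
Union: FIRST(<stmt>) = { (, ), *, +, - }.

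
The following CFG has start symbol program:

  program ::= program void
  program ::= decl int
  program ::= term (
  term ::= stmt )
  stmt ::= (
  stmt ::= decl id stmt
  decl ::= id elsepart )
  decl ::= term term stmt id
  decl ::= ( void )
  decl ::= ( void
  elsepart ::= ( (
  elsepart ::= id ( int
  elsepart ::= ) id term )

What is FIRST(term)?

From term ::= stmt ): add FIRST(stmt) = { (, id }.
Union: FIRST(term) = { (, id }.

{ (, id }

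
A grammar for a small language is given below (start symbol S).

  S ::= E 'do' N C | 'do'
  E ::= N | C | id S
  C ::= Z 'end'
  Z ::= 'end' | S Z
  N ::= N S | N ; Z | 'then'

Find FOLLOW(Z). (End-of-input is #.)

{ 'do', 'end', 'then', ;, id }

In C ::= Z 'end': add FIRST('end') = { 'end' }.
In Z ::= S Z: Z is at the end, add FOLLOW(Z) = { 'do', 'end', 'then', ;, id }.
In N ::= N ; Z: Z is at the end, add FOLLOW(N) = { 'do', 'end', 'then', ;, id }.
Union: FOLLOW(Z) = { 'do', 'end', 'then', ;, id }.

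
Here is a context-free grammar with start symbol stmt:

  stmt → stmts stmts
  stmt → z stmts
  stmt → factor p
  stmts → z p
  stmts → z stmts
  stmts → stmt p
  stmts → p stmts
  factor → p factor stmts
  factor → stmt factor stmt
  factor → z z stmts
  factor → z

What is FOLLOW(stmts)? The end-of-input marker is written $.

In stmt → stmts stmts: add FIRST(stmts) = { p, z }.
In stmt → stmts stmts: stmts is at the end, add FOLLOW(stmt) = { $, p, z }.
In stmt → z stmts: stmts is at the end, add FOLLOW(stmt) = { $, p, z }.
In stmts → z stmts: stmts is at the end, add FOLLOW(stmts) = { $, p, z }.
In stmts → p stmts: stmts is at the end, add FOLLOW(stmts) = { $, p, z }.
In factor → p factor stmts: stmts is at the end, add FOLLOW(factor) = { p, z }.
In factor → z z stmts: stmts is at the end, add FOLLOW(factor) = { p, z }.
Union: FOLLOW(stmts) = { $, p, z }.

{ $, p, z }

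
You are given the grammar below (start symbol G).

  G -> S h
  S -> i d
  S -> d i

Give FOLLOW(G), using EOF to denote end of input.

{ EOF }

G is the start symbol, so EOF ∈ FOLLOW(G).
Union: FOLLOW(G) = { EOF }.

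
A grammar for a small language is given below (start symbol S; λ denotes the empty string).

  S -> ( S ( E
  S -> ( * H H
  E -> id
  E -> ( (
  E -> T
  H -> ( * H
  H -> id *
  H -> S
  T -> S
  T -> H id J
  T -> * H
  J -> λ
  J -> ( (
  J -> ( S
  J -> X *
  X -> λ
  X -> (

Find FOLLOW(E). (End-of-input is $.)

{ $, (, id }

In S -> ( S ( E: E is at the end, add FOLLOW(S) = { $, (, id }.
Union: FOLLOW(E) = { $, (, id }.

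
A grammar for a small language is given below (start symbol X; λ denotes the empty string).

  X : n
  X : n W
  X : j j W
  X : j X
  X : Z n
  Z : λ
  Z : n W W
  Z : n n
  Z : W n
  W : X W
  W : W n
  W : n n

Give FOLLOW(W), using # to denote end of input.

In X : n W: W is at the end, add FOLLOW(X) = { #, j, n }.
In X : j j W: W is at the end, add FOLLOW(X) = { #, j, n }.
In Z : n W W: add FIRST(W) = { j, n }.
In Z : n W W: W is at the end, add FOLLOW(Z) = { n }.
In Z : W n: add FIRST(n) = { n }.
In W : X W: W is at the end, add FOLLOW(W) = { #, j, n }.
In W : W n: add FIRST(n) = { n }.
Union: FOLLOW(W) = { #, j, n }.

{ #, j, n }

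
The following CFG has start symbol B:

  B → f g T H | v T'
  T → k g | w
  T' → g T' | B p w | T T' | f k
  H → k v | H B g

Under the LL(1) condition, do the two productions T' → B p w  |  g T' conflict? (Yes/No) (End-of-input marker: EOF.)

No

FIRST(B p w) = { f, v } and FIRST(g T') = { g }.
The FIRST sets are disjoint and neither alternative is nullable — no conflict.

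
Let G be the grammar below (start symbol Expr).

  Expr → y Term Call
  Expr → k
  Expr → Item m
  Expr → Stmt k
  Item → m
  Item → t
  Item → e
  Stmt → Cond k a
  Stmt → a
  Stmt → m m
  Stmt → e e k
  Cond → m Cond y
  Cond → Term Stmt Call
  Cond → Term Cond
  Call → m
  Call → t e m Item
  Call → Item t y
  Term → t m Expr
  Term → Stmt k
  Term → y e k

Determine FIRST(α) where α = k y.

k is a terminal; add {k} and stop.

{ k }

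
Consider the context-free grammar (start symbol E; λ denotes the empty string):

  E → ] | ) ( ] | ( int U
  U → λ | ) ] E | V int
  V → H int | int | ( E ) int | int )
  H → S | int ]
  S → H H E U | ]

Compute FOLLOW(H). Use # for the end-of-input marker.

{ (, ), ], int }

In V → H int: add FIRST(int) = { int }.
In S → H H E U: add FIRST(H E U) = { ], int }.
In S → H H E U: add FIRST(E U) = { (, ), ] }.
Union: FOLLOW(H) = { (, ), ], int }.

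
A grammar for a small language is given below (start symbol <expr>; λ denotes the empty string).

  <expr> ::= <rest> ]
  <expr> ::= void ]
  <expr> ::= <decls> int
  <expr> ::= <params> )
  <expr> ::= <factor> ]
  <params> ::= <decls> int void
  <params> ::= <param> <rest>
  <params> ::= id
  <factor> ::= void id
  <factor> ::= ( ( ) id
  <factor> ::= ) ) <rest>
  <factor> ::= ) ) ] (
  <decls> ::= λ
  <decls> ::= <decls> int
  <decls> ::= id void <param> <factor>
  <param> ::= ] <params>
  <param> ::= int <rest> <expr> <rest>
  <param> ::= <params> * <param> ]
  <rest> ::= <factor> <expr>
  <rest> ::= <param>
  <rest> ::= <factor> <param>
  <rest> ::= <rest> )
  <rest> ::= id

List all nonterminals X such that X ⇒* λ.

{ <decls> }

Directly nullable (have an λ-production): <decls>.
No other nonterminal has a production whose RHS symbols are all nullable.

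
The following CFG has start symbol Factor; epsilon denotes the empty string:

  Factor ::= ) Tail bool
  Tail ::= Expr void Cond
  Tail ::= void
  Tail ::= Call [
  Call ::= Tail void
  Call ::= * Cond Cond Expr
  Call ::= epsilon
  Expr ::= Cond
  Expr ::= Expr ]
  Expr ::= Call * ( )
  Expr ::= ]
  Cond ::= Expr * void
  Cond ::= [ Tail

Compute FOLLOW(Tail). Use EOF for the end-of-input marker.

In Factor ::= ) Tail bool: add FIRST(bool) = { bool }.
In Call ::= Tail void: add FIRST(void) = { void }.
In Cond ::= [ Tail: Tail is at the end, add FOLLOW(Cond) = { *, [, ], bool, void }.
Union: FOLLOW(Tail) = { *, [, ], bool, void }.

{ *, [, ], bool, void }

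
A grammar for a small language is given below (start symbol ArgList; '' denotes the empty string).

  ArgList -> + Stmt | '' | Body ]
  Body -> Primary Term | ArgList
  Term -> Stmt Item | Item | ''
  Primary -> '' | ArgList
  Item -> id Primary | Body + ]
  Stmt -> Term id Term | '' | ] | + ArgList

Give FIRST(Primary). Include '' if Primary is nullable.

Primary -> '' contributes ''.
From Primary -> ArgList: add FIRST(ArgList) = { +, ], id, '' } (including '' since ArgList is nullable).
Union: FIRST(Primary) = { +, ], id, '' }.

{ +, ], id, '' }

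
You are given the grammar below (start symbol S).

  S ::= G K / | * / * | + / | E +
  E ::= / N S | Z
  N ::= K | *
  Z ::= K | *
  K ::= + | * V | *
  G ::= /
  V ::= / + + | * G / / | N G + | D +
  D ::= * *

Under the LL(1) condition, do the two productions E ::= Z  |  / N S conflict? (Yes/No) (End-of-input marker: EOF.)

No

FIRST(Z) = { *, + } and FIRST(/ N S) = { / }.
The FIRST sets are disjoint and neither alternative is nullable — no conflict.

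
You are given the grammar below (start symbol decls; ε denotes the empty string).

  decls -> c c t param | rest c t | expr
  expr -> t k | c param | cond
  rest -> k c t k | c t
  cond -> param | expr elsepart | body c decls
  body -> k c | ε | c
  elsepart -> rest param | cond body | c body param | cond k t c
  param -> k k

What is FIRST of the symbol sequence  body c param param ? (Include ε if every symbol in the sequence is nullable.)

Add FIRST(body)\{ε} = { c, k }; body is nullable, continue.
c is a terminal; add {c} and stop.

{ c, k }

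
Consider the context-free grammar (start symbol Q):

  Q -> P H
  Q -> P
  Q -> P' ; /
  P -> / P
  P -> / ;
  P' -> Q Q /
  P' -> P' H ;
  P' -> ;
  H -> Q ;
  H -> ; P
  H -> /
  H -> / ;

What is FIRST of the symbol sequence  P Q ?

{ / }

Add FIRST(P) = { / }; P is not nullable, stop.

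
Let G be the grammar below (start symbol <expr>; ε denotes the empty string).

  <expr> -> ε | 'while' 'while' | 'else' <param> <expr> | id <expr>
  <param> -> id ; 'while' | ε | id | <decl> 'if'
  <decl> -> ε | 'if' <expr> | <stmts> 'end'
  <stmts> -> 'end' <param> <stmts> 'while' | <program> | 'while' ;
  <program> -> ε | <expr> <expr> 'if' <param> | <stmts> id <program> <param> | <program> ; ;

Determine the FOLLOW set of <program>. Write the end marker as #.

{ 'else', 'end', 'if', 'while', ;, id }

In <stmts> -> <program>: <program> is at the end, add FOLLOW(<stmts>) = { 'end', 'while', id }.
In <program> -> <stmts> id <program> <param>: add FIRST(<param>)\{ε} = { 'else', 'end', 'if', 'while', ;, id }.
  Since <param> is nullable, also add FOLLOW(<program>) = { 'else', 'end', 'if', 'while', ;, id }.
In <program> -> <program> ; ;: add FIRST(; ;) = { ; }.
Union: FOLLOW(<program>) = { 'else', 'end', 'if', 'while', ;, id }.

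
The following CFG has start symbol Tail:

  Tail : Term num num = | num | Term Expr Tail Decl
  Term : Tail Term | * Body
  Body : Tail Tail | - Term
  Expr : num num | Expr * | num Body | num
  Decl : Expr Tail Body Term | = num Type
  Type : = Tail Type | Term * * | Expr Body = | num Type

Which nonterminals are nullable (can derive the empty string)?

No nonterminal has an empty production or an RHS whose symbols are all nullable.

{ } (none)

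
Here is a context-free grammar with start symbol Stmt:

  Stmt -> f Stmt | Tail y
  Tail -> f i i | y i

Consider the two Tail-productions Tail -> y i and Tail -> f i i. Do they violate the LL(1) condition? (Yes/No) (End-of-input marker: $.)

FIRST(y i) = { y } and FIRST(f i i) = { f }.
The FIRST sets are disjoint and neither alternative is nullable — no conflict.

No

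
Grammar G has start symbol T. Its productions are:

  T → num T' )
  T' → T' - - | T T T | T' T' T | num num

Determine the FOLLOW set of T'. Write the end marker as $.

In T → num T' ): add FIRST()) = { ) }.
In T' → T' - -: add FIRST(- -) = { - }.
In T' → T' T' T: add FIRST(T' T) = { num }.
In T' → T' T' T: add FIRST(T) = { num }.
Union: FOLLOW(T') = { ), -, num }.

{ ), -, num }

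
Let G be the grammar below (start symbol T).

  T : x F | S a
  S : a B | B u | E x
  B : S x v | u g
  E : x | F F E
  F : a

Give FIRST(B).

{ a, u, x }

From B : S x v: add FIRST(S) = { a, u, x }.
B : u g contributes {u}.
Union: FIRST(B) = { a, u, x }.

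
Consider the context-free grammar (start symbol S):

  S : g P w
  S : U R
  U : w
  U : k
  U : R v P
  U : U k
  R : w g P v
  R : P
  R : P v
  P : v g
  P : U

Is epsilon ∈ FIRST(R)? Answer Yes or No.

No

No nonterminal in this grammar is nullable.
No production of R has an RHS whose symbols are all nullable, so R is not nullable.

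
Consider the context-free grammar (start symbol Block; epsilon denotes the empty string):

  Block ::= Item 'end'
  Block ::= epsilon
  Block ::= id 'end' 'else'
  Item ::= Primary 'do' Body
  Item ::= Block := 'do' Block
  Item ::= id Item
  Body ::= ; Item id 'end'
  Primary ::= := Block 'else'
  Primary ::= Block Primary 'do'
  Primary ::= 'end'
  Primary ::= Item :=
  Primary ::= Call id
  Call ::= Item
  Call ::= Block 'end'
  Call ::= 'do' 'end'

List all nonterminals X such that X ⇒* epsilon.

{ Block }

Directly nullable (have an epsilon-production): Block.
No other nonterminal has a production whose RHS symbols are all nullable.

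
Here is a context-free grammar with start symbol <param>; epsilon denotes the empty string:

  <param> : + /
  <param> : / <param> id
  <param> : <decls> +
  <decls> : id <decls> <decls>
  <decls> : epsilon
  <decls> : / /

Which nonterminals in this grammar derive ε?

Directly nullable (have an epsilon-production): <decls>.
No other nonterminal has a production whose RHS symbols are all nullable.

{ <decls> }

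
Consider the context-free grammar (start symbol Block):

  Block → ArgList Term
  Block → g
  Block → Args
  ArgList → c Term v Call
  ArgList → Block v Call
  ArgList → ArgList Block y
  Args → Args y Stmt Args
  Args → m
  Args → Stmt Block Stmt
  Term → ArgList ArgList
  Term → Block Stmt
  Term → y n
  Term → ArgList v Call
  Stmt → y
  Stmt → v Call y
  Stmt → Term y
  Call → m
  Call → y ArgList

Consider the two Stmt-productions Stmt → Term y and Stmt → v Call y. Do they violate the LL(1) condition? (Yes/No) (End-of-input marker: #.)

Yes

FIRST(Term y) = { c, g, m, v, y } and FIRST(v Call y) = { v }.
Both contain v, so the two alternatives are not disjoint — LL(1) conflict.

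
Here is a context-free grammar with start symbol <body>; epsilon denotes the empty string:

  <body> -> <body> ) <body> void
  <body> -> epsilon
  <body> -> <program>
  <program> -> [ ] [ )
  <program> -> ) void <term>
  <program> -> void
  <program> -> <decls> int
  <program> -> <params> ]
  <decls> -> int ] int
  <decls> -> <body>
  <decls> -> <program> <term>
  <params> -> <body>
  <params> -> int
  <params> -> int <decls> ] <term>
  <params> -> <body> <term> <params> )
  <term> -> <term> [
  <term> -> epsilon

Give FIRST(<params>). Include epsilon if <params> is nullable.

{ ), [, ], int, void, epsilon }

From <params> -> <body>: add FIRST(<body>) = { ), [, ], int, void, epsilon } (including epsilon since <body> is nullable).
<params> -> int contributes {int}.
<params> -> int <decls> ] <term> contributes {int}.
From <params> -> <body> <term> <params> ): <body>, <term>, <params> nullable, take FIRST(<body>) ∪ FIRST(<term>) ∪ FIRST(<params>) ∪ {)} = { ), [, ], int, void }.
Union: FIRST(<params>) = { ), [, ], int, void, epsilon }.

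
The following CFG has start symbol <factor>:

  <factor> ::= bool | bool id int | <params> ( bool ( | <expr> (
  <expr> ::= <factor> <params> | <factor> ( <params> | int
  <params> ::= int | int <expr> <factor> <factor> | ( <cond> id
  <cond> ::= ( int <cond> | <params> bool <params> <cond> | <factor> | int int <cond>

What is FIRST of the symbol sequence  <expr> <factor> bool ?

{ (, bool, int }

Add FIRST(<expr>) = { (, bool, int }; <expr> is not nullable, stop.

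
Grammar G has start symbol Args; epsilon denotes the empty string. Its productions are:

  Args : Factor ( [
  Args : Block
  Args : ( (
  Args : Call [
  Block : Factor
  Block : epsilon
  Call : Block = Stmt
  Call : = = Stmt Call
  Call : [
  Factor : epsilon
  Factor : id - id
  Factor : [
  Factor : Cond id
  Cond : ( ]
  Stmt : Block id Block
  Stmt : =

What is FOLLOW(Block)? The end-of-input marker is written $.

In Args : Block: Block is at the end, add FOLLOW(Args) = { $ }.
In Call : Block = Stmt: add FIRST(= Stmt) = { = }.
In Stmt : Block id Block: add FIRST(id Block) = { id }.
In Stmt : Block id Block: Block is at the end, add FOLLOW(Stmt) = { (, =, [, id }.
Union: FOLLOW(Block) = { $, (, =, [, id }.

{ $, (, =, [, id }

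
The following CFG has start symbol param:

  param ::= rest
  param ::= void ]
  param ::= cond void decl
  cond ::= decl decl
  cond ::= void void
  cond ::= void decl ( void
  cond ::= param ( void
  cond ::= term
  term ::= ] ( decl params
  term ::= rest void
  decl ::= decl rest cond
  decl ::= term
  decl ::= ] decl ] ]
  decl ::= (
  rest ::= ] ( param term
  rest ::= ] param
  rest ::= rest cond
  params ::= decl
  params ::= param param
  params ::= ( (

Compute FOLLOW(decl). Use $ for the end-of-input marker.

{ $, (, ], void }

In param ::= cond void decl: decl is at the end, add FOLLOW(param) = { $, (, ], void }.
In cond ::= decl decl: add FIRST(decl) = { (, ] }.
In cond ::= decl decl: decl is at the end, add FOLLOW(cond) = { $, (, ], void }.
In cond ::= void decl ( void: add FIRST(( void) = { ( }.
In term ::= ] ( decl params: add FIRST(params) = { (, ], void }.
In decl ::= decl rest cond: add FIRST(rest cond) = { ] }.
In decl ::= ] decl ] ]: add FIRST(] ]) = { ] }.
In params ::= decl: decl is at the end, add FOLLOW(params) = { $, (, ], void }.
Union: FOLLOW(decl) = { $, (, ], void }.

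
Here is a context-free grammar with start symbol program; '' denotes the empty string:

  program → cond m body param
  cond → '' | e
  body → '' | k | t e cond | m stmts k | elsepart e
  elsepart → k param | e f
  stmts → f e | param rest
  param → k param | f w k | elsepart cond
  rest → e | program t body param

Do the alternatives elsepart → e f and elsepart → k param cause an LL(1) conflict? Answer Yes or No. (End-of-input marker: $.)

FIRST(e f) = { e } and FIRST(k param) = { k }.
The FIRST sets are disjoint and neither alternative is nullable — no conflict.

No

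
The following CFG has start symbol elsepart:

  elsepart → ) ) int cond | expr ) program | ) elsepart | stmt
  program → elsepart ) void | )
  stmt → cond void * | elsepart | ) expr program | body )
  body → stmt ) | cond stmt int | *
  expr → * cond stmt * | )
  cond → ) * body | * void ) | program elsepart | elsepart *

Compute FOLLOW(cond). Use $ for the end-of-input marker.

{ $, ), *, int, void }

In elsepart → ) ) int cond: cond is at the end, add FOLLOW(elsepart) = { $, ), *, int, void }.
In stmt → cond void *: add FIRST(void *) = { void }.
In body → cond stmt int: add FIRST(stmt int) = { ), * }.
In expr → * cond stmt *: add FIRST(stmt *) = { ), * }.
Union: FOLLOW(cond) = { $, ), *, int, void }.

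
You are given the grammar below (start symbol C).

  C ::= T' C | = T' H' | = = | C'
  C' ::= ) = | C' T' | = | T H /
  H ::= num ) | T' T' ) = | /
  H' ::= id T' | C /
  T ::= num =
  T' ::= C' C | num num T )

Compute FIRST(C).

{ ), =, num }

From C ::= T' C: add FIRST(T') = { ), =, num }.
C ::= = T' H' contributes {=}.
C ::= = = contributes {=}.
From C ::= C': add FIRST(C') = { ), =, num }.
Union: FIRST(C) = { ), =, num }.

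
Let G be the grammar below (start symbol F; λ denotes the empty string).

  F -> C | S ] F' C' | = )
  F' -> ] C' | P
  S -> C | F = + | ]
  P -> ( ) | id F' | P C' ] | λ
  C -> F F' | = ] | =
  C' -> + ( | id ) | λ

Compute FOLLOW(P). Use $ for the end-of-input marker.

{ $, (, +, =, ], id }

In F' -> P: P is at the end, add FOLLOW(F') = { $, (, +, =, ], id }.
In P -> P C' ]: add FIRST(C' ]) = { +, ], id }.
Union: FOLLOW(P) = { $, (, +, =, ], id }.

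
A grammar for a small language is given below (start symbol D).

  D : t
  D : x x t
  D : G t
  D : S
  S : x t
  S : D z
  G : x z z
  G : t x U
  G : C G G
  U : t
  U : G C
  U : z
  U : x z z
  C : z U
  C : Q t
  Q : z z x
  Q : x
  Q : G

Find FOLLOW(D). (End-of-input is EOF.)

D is the start symbol, so EOF ∈ FOLLOW(D).
In S : D z: add FIRST(z) = { z }.
Union: FOLLOW(D) = { EOF, z }.

{ EOF, z }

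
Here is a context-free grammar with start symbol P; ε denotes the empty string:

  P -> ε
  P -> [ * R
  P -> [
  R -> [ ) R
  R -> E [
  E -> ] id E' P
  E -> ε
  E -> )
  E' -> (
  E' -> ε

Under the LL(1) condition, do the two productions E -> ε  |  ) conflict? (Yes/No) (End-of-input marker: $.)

No

FIRST(ε) = { ε } and FIRST()) = { ) }.
The first is nullable but FOLLOW(E) = { [ } is disjoint from FIRST of the second.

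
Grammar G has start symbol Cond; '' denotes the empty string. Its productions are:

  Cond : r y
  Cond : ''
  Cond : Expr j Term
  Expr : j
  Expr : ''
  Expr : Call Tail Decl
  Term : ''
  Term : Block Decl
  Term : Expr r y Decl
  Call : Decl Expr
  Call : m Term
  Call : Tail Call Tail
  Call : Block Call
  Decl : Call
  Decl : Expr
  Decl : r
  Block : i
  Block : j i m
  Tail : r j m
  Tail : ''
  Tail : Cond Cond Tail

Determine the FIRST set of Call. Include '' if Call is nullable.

From Call : Decl Expr: Decl, Expr nullable, take FIRST(Decl) ∪ FIRST(Expr) = { i, j, m, r }; also '' since the whole RHS is nullable.
Call : m Term contributes {m}.
From Call : Tail Call Tail: Tail, Call, Tail nullable, take FIRST(Tail) ∪ FIRST(Call) ∪ FIRST(Tail) = { i, j, m, r }; also '' since the whole RHS is nullable.
From Call : Block Call: add FIRST(Block) = { i, j }.
Union: FIRST(Call) = { i, j, m, r, '' }.

{ i, j, m, r, '' }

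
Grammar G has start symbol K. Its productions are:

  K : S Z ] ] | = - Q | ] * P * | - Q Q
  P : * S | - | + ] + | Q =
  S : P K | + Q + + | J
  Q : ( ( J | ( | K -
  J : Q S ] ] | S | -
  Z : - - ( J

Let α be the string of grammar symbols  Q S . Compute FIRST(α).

Add FIRST(Q) = { (, *, +, -, =, ] }; Q is not nullable, stop.

{ (, *, +, -, =, ] }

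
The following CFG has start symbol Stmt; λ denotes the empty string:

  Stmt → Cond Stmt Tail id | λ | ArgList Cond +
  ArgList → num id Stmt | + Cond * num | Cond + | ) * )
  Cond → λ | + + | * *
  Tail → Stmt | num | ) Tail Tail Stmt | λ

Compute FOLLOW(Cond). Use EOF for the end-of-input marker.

In Stmt → Cond Stmt Tail id: add FIRST(Stmt Tail id) = { ), *, +, id, num }.
In Stmt → ArgList Cond +: add FIRST(+) = { + }.
In ArgList → + Cond * num: add FIRST(* num) = { * }.
In ArgList → Cond +: add FIRST(+) = { + }.
Union: FOLLOW(Cond) = { ), *, +, id, num }.

{ ), *, +, id, num }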